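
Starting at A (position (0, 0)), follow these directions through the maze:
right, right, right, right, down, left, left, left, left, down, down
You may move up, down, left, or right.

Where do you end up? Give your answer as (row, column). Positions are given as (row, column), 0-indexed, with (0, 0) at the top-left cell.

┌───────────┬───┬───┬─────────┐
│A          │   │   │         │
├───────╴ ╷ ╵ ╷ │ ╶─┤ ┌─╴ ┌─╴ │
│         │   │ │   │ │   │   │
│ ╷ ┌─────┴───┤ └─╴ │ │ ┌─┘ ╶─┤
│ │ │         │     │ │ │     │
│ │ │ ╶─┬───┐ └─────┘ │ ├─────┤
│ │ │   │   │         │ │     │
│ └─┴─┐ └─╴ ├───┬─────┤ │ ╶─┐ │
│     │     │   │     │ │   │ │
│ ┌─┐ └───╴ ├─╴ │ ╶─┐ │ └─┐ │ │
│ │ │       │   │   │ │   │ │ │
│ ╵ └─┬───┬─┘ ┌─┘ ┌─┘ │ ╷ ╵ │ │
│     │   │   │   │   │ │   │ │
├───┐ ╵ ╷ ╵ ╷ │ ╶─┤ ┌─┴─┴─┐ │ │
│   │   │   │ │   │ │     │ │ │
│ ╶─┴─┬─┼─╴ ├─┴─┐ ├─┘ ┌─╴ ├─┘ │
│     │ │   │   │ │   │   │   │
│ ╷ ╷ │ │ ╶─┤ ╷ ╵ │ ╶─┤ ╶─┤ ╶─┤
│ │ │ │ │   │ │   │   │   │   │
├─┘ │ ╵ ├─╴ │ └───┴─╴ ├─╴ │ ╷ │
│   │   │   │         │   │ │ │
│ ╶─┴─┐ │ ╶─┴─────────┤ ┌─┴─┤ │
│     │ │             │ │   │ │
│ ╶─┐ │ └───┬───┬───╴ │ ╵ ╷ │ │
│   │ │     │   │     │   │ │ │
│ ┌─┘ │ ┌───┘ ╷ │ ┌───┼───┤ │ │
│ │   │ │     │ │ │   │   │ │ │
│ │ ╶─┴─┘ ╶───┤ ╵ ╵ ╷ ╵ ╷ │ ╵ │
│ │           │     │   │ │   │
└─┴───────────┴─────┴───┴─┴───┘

Following directions step by step:
Start: (0, 0)
  right: (0, 0) → (0, 1)
  right: (0, 1) → (0, 2)
  right: (0, 2) → (0, 3)
  right: (0, 3) → (0, 4)
  down: (0, 4) → (1, 4)
  left: (1, 4) → (1, 3)
  left: (1, 3) → (1, 2)
  left: (1, 2) → (1, 1)
  left: (1, 1) → (1, 0)
  down: (1, 0) → (2, 0)
  down: (2, 0) → (3, 0)
Final position: (3, 0)

Path taken:

┌───────────┬───┬───┬─────────┐
│A → → → ↓  │   │   │         │
├───────╴ ╷ ╵ ╷ │ ╶─┤ ┌─╴ ┌─╴ │
│↓ ← ← ← ↲│   │ │   │ │   │   │
│ ╷ ┌─────┴───┤ └─╴ │ │ ┌─┘ ╶─┤
│↓│ │         │     │ │ │     │
│ │ │ ╶─┬───┐ └─────┘ │ ├─────┤
│B│ │   │   │         │ │     │
│ └─┴─┐ └─╴ ├───┬─────┤ │ ╶─┐ │
│     │     │   │     │ │   │ │
│ ┌─┐ └───╴ ├─╴ │ ╶─┐ │ └─┐ │ │
│ │ │       │   │   │ │   │ │ │
│ ╵ └─┬───┬─┘ ┌─┘ ┌─┘ │ ╷ ╵ │ │
│     │   │   │   │   │ │   │ │
├───┐ ╵ ╷ ╵ ╷ │ ╶─┤ ┌─┴─┴─┐ │ │
│   │   │   │ │   │ │     │ │ │
│ ╶─┴─┬─┼─╴ ├─┴─┐ ├─┘ ┌─╴ ├─┘ │
│     │ │   │   │ │   │   │   │
│ ╷ ╷ │ │ ╶─┤ ╷ ╵ │ ╶─┤ ╶─┤ ╶─┤
│ │ │ │ │   │ │   │   │   │   │
├─┘ │ ╵ ├─╴ │ └───┴─╴ ├─╴ │ ╷ │
│   │   │   │         │   │ │ │
│ ╶─┴─┐ │ ╶─┴─────────┤ ┌─┴─┤ │
│     │ │             │ │   │ │
│ ╶─┐ │ └───┬───┬───╴ │ ╵ ╷ │ │
│   │ │     │   │     │   │ │ │
│ ┌─┘ │ ┌───┘ ╷ │ ┌───┼───┤ │ │
│ │   │ │     │ │ │   │   │ │ │
│ │ ╶─┴─┘ ╶───┤ ╵ ╵ ╷ ╵ ╷ │ ╵ │
│ │           │     │   │ │   │
└─┴───────────┴─────┴───┴─┴───┘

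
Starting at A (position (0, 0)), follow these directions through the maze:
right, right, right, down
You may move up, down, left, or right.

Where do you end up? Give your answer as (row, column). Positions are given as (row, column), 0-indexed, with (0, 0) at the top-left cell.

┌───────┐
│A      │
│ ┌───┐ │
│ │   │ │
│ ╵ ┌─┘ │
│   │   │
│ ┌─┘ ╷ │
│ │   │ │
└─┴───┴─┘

Following directions step by step:
Start: (0, 0)
  right: (0, 0) → (0, 1)
  right: (0, 1) → (0, 2)
  right: (0, 2) → (0, 3)
  down: (0, 3) → (1, 3)
Final position: (1, 3)

Path taken:

┌───────┐
│A → → ↓│
│ ┌───┐ │
│ │   │B│
│ ╵ ┌─┘ │
│   │   │
│ ┌─┘ ╷ │
│ │   │ │
└─┴───┴─┘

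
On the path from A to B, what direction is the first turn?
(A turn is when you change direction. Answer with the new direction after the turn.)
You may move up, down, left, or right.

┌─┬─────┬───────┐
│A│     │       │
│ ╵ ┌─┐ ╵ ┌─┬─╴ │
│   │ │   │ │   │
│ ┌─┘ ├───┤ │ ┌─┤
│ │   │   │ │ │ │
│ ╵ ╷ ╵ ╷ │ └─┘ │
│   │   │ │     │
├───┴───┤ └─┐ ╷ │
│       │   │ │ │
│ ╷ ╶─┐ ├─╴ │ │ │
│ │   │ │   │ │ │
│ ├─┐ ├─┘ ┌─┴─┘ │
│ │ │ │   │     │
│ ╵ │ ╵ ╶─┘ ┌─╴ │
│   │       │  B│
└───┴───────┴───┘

Directions: down, down, down, right, up, right, down, right, up, right, down, down, right, down, left, down, left, down, right, right, up, right, right, down
First turn direction: right

Solution:

┌─┬─────┬───────┐
│A│     │       │
│ ╵ ┌─┐ ╵ ┌─┬─╴ │
│↓  │ │   │ │   │
│ ┌─┘ ├───┤ │ ┌─┤
│↓│↱ ↓│↱ ↓│ │ │ │
│ ╵ ╷ ╵ ╷ │ └─┘ │
│↳ ↑│↳ ↑│↓│     │
├───┴───┤ └─┐ ╷ │
│       │↳ ↓│ │ │
│ ╷ ╶─┐ ├─╴ │ │ │
│ │   │ │↓ ↲│ │ │
│ ├─┐ ├─┘ ┌─┴─┘ │
│ │ │ │↓ ↲│↱ → ↓│
│ ╵ │ ╵ ╶─┘ ┌─╴ │
│   │  ↳ → ↑│  B│
└───┴───────┴───┘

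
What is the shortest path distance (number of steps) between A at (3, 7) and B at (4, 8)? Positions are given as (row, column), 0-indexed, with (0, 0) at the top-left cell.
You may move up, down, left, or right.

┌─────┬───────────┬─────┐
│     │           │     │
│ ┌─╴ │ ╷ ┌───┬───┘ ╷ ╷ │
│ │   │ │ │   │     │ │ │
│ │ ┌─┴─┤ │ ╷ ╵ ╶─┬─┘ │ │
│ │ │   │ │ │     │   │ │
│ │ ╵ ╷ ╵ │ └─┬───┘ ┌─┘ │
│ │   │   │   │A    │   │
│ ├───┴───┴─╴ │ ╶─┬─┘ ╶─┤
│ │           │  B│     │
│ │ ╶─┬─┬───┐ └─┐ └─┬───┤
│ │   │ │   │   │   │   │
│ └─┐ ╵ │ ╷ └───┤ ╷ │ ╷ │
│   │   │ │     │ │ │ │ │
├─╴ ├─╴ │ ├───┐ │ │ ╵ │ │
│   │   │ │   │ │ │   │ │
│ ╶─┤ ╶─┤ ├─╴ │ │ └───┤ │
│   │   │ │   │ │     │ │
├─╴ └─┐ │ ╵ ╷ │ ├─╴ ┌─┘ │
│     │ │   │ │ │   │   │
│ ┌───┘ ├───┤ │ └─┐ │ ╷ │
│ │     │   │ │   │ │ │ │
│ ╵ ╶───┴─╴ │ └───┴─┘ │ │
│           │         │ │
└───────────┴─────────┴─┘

Finding path from (3, 7) to (4, 8):
Path: (3,7) → (4,7) → (4,8)
Distance: 2 steps

Solution:

┌─────┬───────────┬─────┐
│     │           │     │
│ ┌─╴ │ ╷ ┌───┬───┘ ╷ ╷ │
│ │   │ │ │   │     │ │ │
│ │ ┌─┴─┤ │ ╷ ╵ ╶─┬─┘ │ │
│ │ │   │ │ │     │   │ │
│ │ ╵ ╷ ╵ │ └─┬───┘ ┌─┘ │
│ │   │   │   │A    │   │
│ ├───┴───┴─╴ │ ╶─┬─┘ ╶─┤
│ │           │↳ B│     │
│ │ ╶─┬─┬───┐ └─┐ └─┬───┤
│ │   │ │   │   │   │   │
│ └─┐ ╵ │ ╷ └───┤ ╷ │ ╷ │
│   │   │ │     │ │ │ │ │
├─╴ ├─╴ │ ├───┐ │ │ ╵ │ │
│   │   │ │   │ │ │   │ │
│ ╶─┤ ╶─┤ ├─╴ │ │ └───┤ │
│   │   │ │   │ │     │ │
├─╴ └─┐ │ ╵ ╷ │ ├─╴ ┌─┘ │
│     │ │   │ │ │   │   │
│ ┌───┘ ├───┤ │ └─┐ │ ╷ │
│ │     │   │ │   │ │ │ │
│ ╵ ╶───┴─╴ │ └───┴─┘ │ │
│           │         │ │
└───────────┴─────────┴─┘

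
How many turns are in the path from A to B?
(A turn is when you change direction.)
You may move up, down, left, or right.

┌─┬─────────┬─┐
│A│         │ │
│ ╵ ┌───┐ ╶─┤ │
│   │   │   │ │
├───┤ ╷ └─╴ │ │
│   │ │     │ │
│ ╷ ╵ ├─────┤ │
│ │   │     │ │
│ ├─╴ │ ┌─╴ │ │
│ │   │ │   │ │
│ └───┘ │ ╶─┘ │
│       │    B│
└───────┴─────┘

Directions: down, right, up, right, right, right, down, right, down, left, left, up, left, down, down, left, up, left, down, down, down, right, right, right, up, up, right, right, down, left, down, right, right
Number of turns: 21

Solution:

┌─┬─────────┬─┐
│A│↱ → → ↓  │ │
│ ╵ ┌───┐ ╶─┤ │
│↳ ↑│↓ ↰│↳ ↓│ │
├───┤ ╷ └─╴ │ │
│↓ ↰│↓│↑ ← ↲│ │
│ ╷ ╵ ├─────┤ │
│↓│↑ ↲│↱ → ↓│ │
│ ├─╴ │ ┌─╴ │ │
│↓│   │↑│↓ ↲│ │
│ └───┘ │ ╶─┘ │
│↳ → → ↑│↳ → B│
└───────┴─────┘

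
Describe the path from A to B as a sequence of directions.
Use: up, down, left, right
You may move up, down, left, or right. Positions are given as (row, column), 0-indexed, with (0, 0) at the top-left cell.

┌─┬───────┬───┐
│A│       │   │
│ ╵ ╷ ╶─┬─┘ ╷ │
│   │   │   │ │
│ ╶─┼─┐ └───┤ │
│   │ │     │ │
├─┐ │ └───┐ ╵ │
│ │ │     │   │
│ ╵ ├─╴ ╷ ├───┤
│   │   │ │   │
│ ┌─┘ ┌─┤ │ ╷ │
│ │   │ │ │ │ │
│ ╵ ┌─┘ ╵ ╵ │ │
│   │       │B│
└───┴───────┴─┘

Finding the path and converting it to directions:
Path through cells: (0,0) → (1,0) → (2,0) → (2,1) → (3,1) → (4,1) → (4,0) → (5,0) → (6,0) → (6,1) → (5,1) → (5,2) → (4,2) → (4,3) → (3,3) → (3,4) → (4,4) → (5,4) → (6,4) → (6,5) → (5,5) → (4,5) → (4,6) → (5,6) → (6,6)
Directions: down, down, right, down, down, left, down, down, right, up, right, up, right, up, right, down, down, down, right, up, up, right, down, down

Solution:

┌─┬───────┬───┐
│A│       │   │
│ ╵ ╷ ╶─┬─┘ ╷ │
│↓  │   │   │ │
│ ╶─┼─┐ └───┤ │
│↳ ↓│ │     │ │
├─┐ │ └───┐ ╵ │
│ │↓│  ↱ ↓│   │
│ ╵ ├─╴ ╷ ├───┤
│↓ ↲│↱ ↑│↓│↱ ↓│
│ ┌─┘ ┌─┤ │ ╷ │
│↓│↱ ↑│ │↓│↑│↓│
│ ╵ ┌─┘ ╵ ╵ │ │
│↳ ↑│    ↳ ↑│B│
└───┴───────┴─┘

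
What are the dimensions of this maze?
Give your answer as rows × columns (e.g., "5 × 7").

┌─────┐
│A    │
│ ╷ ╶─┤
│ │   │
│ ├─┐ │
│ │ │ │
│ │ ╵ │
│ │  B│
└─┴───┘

Counting the maze dimensions:
Rows (vertical): 4
Columns (horizontal): 3
Dimensions: 4 × 3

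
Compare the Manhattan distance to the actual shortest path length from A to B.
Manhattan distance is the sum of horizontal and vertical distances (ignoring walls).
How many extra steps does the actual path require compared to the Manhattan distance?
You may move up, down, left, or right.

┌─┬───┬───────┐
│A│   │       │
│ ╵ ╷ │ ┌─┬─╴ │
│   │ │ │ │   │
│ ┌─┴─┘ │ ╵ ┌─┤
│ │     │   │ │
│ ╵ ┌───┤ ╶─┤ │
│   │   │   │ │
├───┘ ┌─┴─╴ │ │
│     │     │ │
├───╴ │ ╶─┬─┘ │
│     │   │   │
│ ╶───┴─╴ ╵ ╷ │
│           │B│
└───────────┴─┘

Manhattan distance: |6 - 0| + |6 - 0| = 12
Actual path length: 28
Extra steps: 28 - 12 = 16

Solution:

┌─┬───┬───────┐
│A│   │↱ → → ↓│
│ ╵ ╷ │ ┌─┬─╴ │
│↓  │ │↑│ │↓ ↲│
│ ┌─┴─┘ │ ╵ ┌─┤
│↓│↱ → ↑│↓ ↲│ │
│ ╵ ┌───┤ ╶─┤ │
│↳ ↑│   │↳ ↓│ │
├───┘ ┌─┴─╴ │ │
│     │↓ ← ↲│ │
├───╴ │ ╶─┬─┘ │
│     │↳ ↓│↱ ↓│
│ ╶───┴─╴ ╵ ╷ │
│        ↳ ↑│B│
└───────────┴─┘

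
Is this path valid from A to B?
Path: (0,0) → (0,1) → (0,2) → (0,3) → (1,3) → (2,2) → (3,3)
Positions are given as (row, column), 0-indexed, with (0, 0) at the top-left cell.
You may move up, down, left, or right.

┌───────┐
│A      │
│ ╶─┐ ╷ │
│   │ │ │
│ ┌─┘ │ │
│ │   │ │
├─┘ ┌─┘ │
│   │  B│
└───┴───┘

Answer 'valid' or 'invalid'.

Checking path validity:
Result: Invalid move at step 5: cannot move from (1, 3) to (2, 2).

invalid

Correct solution:

┌───────┐
│A → → ↓│
│ ╶─┐ ╷ │
│   │ │↓│
│ ┌─┘ │ │
│ │   │↓│
├─┘ ┌─┘ │
│   │  B│
└───┴───┘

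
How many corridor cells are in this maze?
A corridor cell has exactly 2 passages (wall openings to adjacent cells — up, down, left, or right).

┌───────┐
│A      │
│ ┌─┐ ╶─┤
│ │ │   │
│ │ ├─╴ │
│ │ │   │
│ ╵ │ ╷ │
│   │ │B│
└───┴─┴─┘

Counting cells with exactly 2 passages:
Total corridor cells: 10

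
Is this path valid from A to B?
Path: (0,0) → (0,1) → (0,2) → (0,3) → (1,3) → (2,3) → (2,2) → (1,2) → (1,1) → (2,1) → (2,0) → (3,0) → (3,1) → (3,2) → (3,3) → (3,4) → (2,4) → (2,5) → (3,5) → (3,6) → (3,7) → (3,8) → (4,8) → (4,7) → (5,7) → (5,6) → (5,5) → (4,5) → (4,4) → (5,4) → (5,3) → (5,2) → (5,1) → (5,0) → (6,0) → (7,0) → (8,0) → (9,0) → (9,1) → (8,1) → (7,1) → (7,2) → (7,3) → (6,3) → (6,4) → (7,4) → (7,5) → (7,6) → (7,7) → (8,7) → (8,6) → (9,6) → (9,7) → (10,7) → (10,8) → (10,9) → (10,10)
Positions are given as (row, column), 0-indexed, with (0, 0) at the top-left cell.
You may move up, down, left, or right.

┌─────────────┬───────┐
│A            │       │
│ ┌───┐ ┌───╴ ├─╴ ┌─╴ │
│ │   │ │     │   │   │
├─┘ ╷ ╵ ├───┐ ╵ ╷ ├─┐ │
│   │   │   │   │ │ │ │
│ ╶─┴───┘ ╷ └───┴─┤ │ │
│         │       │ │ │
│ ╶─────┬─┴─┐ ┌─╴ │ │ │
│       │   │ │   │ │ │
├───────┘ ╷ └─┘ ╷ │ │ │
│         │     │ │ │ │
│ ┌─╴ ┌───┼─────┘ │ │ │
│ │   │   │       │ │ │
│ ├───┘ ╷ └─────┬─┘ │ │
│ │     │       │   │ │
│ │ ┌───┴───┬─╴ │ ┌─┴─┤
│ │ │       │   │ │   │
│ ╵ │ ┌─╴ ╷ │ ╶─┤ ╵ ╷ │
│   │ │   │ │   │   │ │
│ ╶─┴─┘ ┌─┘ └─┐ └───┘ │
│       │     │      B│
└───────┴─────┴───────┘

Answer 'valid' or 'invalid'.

Checking path validity:
Result: All consecutive moves are passable.

valid

Correct solution:

┌─────────────┬───────┐
│A → → ↓      │       │
│ ┌───┐ ┌───╴ ├─╴ ┌─╴ │
│ │↓ ↰│↓│     │   │   │
├─┘ ╷ ╵ ├───┐ ╵ ╷ ├─┐ │
│↓ ↲│↑ ↲│↱ ↓│   │ │ │ │
│ ╶─┴───┘ ╷ └───┴─┤ │ │
│↳ → → → ↑│↳ → → ↓│ │ │
│ ╶─────┬─┴─┐ ┌─╴ │ │ │
│       │↓ ↰│ │↓ ↲│ │ │
├───────┘ ╷ └─┘ ╷ │ │ │
│↓ ← ← ← ↲│↑ ← ↲│ │ │ │
│ ┌─╴ ┌───┼─────┘ │ │ │
│↓│   │↱ ↓│       │ │ │
│ ├───┘ ╷ └─────┬─┘ │ │
│↓│↱ → ↑│↳ → → ↓│   │ │
│ │ ┌───┴───┬─╴ │ ┌─┴─┤
│↓│↑│       │↓ ↲│ │   │
│ ╵ │ ┌─╴ ╷ │ ╶─┤ ╵ ╷ │
│↳ ↑│ │   │ │↳ ↓│   │ │
│ ╶─┴─┘ ┌─┘ └─┐ └───┘ │
│       │     │↳ → → B│
└───────┴─────┴───────┘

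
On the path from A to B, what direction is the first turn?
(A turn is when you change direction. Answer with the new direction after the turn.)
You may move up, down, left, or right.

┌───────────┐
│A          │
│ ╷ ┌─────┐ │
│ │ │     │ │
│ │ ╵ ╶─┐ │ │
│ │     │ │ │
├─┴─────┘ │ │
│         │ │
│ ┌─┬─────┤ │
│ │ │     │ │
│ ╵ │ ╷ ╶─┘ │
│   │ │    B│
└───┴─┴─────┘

Directions: right, right, right, right, right, down, down, down, down, down
First turn direction: down

Solution:

┌───────────┐
│A → → → → ↓│
│ ╷ ┌─────┐ │
│ │ │     │↓│
│ │ ╵ ╶─┐ │ │
│ │     │ │↓│
├─┴─────┘ │ │
│         │↓│
│ ┌─┬─────┤ │
│ │ │     │↓│
│ ╵ │ ╷ ╶─┘ │
│   │ │    B│
└───┴─┴─────┘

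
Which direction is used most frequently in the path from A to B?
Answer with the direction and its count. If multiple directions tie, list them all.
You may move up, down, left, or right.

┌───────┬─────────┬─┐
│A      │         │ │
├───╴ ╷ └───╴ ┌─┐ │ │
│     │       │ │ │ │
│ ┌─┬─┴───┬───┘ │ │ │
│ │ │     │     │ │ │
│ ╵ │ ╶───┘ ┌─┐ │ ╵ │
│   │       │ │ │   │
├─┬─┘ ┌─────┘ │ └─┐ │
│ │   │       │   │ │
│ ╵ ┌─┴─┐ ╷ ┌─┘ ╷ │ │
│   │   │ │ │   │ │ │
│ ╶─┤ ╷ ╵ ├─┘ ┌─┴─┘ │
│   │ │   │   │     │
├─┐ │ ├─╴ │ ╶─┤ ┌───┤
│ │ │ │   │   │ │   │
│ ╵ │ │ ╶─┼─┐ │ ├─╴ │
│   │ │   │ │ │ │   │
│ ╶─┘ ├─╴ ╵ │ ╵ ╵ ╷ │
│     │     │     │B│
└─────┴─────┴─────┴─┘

Directions: right, right, right, down, right, right, right, up, right, right, down, down, down, right, down, down, down, left, left, down, down, down, right, up, right, down
Counts: {'right': 11, 'down': 11, 'up': 2, 'left': 2}
Most common: down and right (tied at 11 times each)

Solution:

┌───────┬─────────┬─┐
│A → → ↓│    ↱ → ↓│ │
├───╴ ╷ └───╴ ┌─┐ │ │
│     │↳ → → ↑│ │↓│ │
│ ┌─┬─┴───┬───┘ │ │ │
│ │ │     │     │↓│ │
│ ╵ │ ╶───┘ ┌─┐ │ ╵ │
│   │       │ │ │↳ ↓│
├─┬─┘ ┌─────┘ │ └─┐ │
│ │   │       │   │↓│
│ ╵ ┌─┴─┐ ╷ ┌─┘ ╷ │ │
│   │   │ │ │   │ │↓│
│ ╶─┤ ╷ ╵ ├─┘ ┌─┴─┘ │
│   │ │   │   │↓ ← ↲│
├─┐ │ ├─╴ │ ╶─┤ ┌───┤
│ │ │ │   │   │↓│   │
│ ╵ │ │ ╶─┼─┐ │ ├─╴ │
│   │ │   │ │ │↓│↱ ↓│
│ ╶─┘ ├─╴ ╵ │ ╵ ╵ ╷ │
│     │     │  ↳ ↑│B│
└─────┴─────┴─────┴─┘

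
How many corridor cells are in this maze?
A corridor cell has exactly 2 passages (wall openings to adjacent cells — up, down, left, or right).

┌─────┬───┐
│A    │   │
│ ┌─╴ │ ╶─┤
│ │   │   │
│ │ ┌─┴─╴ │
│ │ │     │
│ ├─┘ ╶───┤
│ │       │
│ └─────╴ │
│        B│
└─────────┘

Counting cells with exactly 2 passages:
Total corridor cells: 21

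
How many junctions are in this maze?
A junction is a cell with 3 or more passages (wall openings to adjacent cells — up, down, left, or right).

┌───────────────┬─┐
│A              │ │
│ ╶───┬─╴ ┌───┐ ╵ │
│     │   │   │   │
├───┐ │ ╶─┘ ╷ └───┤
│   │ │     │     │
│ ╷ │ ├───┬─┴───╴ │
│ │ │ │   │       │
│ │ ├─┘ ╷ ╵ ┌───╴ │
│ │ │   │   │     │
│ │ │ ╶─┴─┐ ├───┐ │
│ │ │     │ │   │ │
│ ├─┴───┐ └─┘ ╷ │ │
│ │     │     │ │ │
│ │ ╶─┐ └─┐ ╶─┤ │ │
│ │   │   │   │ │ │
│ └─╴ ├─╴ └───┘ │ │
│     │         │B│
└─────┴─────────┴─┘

Checking each cell for number of passages:

Junctions found (3+ passages):
  (0, 4): 3 passages
  (3, 8): 3 passages
  (4, 5): 3 passages
  (4, 8): 3 passages
  (6, 5): 3 passages
  (8, 4): 3 passages
Total junctions: 6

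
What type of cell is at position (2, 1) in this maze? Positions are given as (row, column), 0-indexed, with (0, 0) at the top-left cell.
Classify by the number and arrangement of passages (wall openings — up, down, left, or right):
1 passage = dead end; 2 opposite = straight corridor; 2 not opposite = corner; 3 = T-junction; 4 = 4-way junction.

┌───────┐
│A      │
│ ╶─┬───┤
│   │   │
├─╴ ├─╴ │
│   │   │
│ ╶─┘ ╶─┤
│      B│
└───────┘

Checking cell at (2, 1):
Number of passages: 2
Cell type: corner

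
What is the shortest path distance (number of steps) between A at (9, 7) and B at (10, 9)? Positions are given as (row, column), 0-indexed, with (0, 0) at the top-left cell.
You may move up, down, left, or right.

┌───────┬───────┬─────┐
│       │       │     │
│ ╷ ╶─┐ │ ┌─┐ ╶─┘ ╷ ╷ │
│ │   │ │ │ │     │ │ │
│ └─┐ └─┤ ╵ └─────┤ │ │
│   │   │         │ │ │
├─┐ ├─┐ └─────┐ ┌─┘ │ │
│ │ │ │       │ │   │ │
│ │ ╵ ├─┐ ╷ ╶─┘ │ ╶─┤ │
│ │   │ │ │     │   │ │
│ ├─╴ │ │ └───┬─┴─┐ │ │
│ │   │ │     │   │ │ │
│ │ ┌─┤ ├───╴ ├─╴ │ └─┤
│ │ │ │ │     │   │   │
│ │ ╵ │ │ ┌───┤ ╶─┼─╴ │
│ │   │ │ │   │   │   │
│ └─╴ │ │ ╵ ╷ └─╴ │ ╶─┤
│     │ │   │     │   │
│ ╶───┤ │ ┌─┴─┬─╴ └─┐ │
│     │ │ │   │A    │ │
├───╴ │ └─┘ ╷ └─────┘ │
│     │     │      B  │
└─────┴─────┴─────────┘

Finding path from (9, 7) to (10, 9):
Path: (9,7) → (9,8) → (8,8) → (8,7) → (8,6) → (7,6) → (7,5) → (8,5) → (8,4) → (7,4) → (6,4) → (6,5) → (6,6) → (5,6) → (5,5) → (5,4) → (4,4) → (3,4) → (3,5) → (4,5) → (4,6) → (4,7) → (3,7) → (2,7) → (2,6) → (2,5) → (2,4) → (1,4) → (0,4) → (0,5) → (0,6) → (1,6) → (1,7) → (1,8) → (0,8) → (0,9) → (1,9) → (2,9) → (3,9) → (3,8) → (4,8) → (4,9) → (5,9) → (6,9) → (6,10) → (7,10) → (7,9) → (8,9) → (8,10) → (9,10) → (10,10) → (10,9)
Distance: 51 steps

Solution:

┌───────┬───────┬─────┐
│       │↱ → ↓  │↱ ↓  │
│ ╷ ╶─┐ │ ┌─┐ ╶─┘ ╷ ╷ │
│ │   │ │↑│ │↳ → ↑│↓│ │
│ └─┐ └─┤ ╵ └─────┤ │ │
│   │   │↑ ← ← ↰  │↓│ │
├─┐ ├─┐ └─────┐ ┌─┘ │ │
│ │ │ │  ↱ ↓  │↑│↓ ↲│ │
│ │ ╵ ├─┐ ╷ ╶─┘ │ ╶─┤ │
│ │   │ │↑│↳ → ↑│↳ ↓│ │
│ ├─╴ │ │ └───┬─┴─┐ │ │
│ │   │ │↑ ← ↰│   │↓│ │
│ │ ┌─┤ ├───╴ ├─╴ │ └─┤
│ │ │ │ │↱ → ↑│   │↳ ↓│
│ │ ╵ │ │ ┌───┤ ╶─┼─╴ │
│ │   │ │↑│↓ ↰│   │↓ ↲│
│ └─╴ │ │ ╵ ╷ └─╴ │ ╶─┤
│     │ │↑ ↲│↑ ← ↰│↳ ↓│
│ ╶───┤ │ ┌─┴─┬─╴ └─┐ │
│     │ │ │   │A ↑  │↓│
├───╴ │ └─┘ ╷ └─────┘ │
│     │     │      B ↲│
└─────┴─────┴─────────┘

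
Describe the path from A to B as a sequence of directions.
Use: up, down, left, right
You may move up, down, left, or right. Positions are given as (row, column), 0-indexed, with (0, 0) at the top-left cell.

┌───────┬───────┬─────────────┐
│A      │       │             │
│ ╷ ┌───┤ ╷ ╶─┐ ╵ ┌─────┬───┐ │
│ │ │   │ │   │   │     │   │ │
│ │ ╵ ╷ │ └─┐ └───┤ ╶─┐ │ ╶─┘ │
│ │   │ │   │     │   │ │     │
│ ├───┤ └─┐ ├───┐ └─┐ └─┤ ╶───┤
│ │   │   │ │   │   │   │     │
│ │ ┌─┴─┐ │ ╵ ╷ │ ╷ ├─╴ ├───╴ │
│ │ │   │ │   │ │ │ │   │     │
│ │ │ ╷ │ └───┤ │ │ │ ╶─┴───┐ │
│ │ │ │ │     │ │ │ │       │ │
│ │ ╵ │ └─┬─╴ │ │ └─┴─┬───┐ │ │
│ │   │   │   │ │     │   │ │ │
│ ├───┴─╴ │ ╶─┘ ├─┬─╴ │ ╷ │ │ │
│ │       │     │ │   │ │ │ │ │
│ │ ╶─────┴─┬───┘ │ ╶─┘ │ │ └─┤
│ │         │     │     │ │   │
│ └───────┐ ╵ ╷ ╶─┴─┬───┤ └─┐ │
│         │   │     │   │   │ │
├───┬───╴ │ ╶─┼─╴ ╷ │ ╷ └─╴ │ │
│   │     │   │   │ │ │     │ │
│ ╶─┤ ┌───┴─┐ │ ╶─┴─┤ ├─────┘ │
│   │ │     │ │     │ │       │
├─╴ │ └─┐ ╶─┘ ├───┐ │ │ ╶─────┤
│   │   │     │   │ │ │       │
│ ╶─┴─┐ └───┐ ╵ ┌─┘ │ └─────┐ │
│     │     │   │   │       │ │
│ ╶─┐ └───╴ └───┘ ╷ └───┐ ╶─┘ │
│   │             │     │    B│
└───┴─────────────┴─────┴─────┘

Finding the path and converting it to directions:
Path through cells: (0,0) → (0,1) → (1,1) → (2,1) → (2,2) → (1,2) → (1,3) → (2,3) → (3,3) → (3,4) → (4,4) → (5,4) → (5,5) → (5,6) → (6,6) → (6,5) → (7,5) → (7,6) → (7,7) → (6,7) → (5,7) → (4,7) → (3,7) → (3,6) → (4,6) → (4,5) → (3,5) → (2,5) → (2,4) → (1,4) → (0,4) → (0,5) → (1,5) → (1,6) → (2,6) → (2,7) → (2,8) → (3,8) → (4,8) → (5,8) → (6,8) → (6,9) → (6,10) → (7,10) → (7,9) → (8,9) → (8,10) → (8,11) → (7,11) → (6,11) → (6,12) → (7,12) → (8,12) → (9,12) → (9,13) → (10,13) → (10,12) → (10,11) → (9,11) → (9,10) → (10,10) → (11,10) → (12,10) → (13,10) → (13,11) → (13,12) → (14,12) → (14,13) → (14,14)
Directions: right, down, down, right, up, right, down, down, right, down, down, right, right, down, left, down, right, right, up, up, up, up, left, down, left, up, up, left, up, up, right, down, right, down, right, right, down, down, down, down, right, right, down, left, down, right, right, up, up, right, down, down, down, right, down, left, left, up, left, down, down, down, down, right, right, down, right, right

Solution:

┌───────┬───────┬─────────────┐
│A ↓    │↱ ↓    │             │
│ ╷ ┌───┤ ╷ ╶─┐ ╵ ┌─────┬───┐ │
│ │↓│↱ ↓│↑│↳ ↓│   │     │   │ │
│ │ ╵ ╷ │ └─┐ └───┤ ╶─┐ │ ╶─┘ │
│ │↳ ↑│↓│↑ ↰│↳ → ↓│   │ │     │
│ ├───┤ └─┐ ├───┐ └─┐ └─┤ ╶───┤
│ │   │↳ ↓│↑│↓ ↰│↓  │   │     │
│ │ ┌─┴─┐ │ ╵ ╷ │ ╷ ├─╴ ├───╴ │
│ │ │   │↓│↑ ↲│↑│↓│ │   │     │
│ │ │ ╷ │ └───┤ │ │ │ ╶─┴───┐ │
│ │ │ │ │↳ → ↓│↑│↓│ │       │ │
│ │ ╵ │ └─┬─╴ │ │ └─┴─┬───┐ │ │
│ │   │   │↓ ↲│↑│↳ → ↓│↱ ↓│ │ │
│ ├───┴─╴ │ ╶─┘ ├─┬─╴ │ ╷ │ │ │
│ │       │↳ → ↑│ │↓ ↲│↑│↓│ │ │
│ │ ╶─────┴─┬───┘ │ ╶─┘ │ │ └─┤
│ │         │     │↳ → ↑│↓│   │
│ └───────┐ ╵ ╷ ╶─┴─┬───┤ └─┐ │
│         │   │     │↓ ↰│↳ ↓│ │
├───┬───╴ │ ╶─┼─╴ ╷ │ ╷ └─╴ │ │
│   │     │   │   │ │↓│↑ ← ↲│ │
│ ╶─┤ ┌───┴─┐ │ ╶─┴─┤ ├─────┘ │
│   │ │     │ │     │↓│       │
├─╴ │ └─┐ ╶─┘ ├───┐ │ │ ╶─────┤
│   │   │     │   │ │↓│       │
│ ╶─┴─┐ └───┐ ╵ ┌─┘ │ └─────┐ │
│     │     │   │   │↳ → ↓  │ │
│ ╶─┐ └───╴ └───┘ ╷ └───┐ ╶─┘ │
│   │             │     │↳ → B│
└───┴─────────────┴─────┴─────┘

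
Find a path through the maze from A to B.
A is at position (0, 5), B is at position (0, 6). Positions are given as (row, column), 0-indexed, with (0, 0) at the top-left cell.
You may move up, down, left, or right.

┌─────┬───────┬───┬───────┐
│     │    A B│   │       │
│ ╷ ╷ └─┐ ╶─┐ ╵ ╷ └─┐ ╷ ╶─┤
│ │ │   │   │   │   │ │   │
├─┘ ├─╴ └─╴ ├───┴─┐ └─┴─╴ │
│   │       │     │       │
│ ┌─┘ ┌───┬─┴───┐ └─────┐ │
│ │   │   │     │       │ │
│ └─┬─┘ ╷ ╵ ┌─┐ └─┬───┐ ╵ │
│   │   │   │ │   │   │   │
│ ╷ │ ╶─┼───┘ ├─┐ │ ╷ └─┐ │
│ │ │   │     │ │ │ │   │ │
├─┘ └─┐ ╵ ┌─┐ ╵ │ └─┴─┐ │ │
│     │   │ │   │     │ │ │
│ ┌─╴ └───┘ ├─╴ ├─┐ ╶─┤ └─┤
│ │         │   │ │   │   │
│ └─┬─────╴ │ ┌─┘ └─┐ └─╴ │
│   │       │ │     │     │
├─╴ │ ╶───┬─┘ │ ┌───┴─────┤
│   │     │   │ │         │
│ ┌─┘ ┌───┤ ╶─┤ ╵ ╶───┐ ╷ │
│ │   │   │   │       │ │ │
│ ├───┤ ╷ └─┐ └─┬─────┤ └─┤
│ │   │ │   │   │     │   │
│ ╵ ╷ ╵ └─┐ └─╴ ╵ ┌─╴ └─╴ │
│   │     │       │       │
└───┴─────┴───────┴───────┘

Finding the shortest path from (0, 5) to (0, 6):
Path length: 1 steps
Directions: right

Solution:

┌─────┬───────┬───┬───────┐
│     │    A B│   │       │
│ ╷ ╷ └─┐ ╶─┐ ╵ ╷ └─┐ ╷ ╶─┤
│ │ │   │   │   │   │ │   │
├─┘ ├─╴ └─╴ ├───┴─┐ └─┴─╴ │
│   │       │     │       │
│ ┌─┘ ┌───┬─┴───┐ └─────┐ │
│ │   │   │     │       │ │
│ └─┬─┘ ╷ ╵ ┌─┐ └─┬───┐ ╵ │
│   │   │   │ │   │   │   │
│ ╷ │ ╶─┼───┘ ├─┐ │ ╷ └─┐ │
│ │ │   │     │ │ │ │   │ │
├─┘ └─┐ ╵ ┌─┐ ╵ │ └─┴─┐ │ │
│     │   │ │   │     │ │ │
│ ┌─╴ └───┘ ├─╴ ├─┐ ╶─┤ └─┤
│ │         │   │ │   │   │
│ └─┬─────╴ │ ┌─┘ └─┐ └─╴ │
│   │       │ │     │     │
├─╴ │ ╶───┬─┘ │ ┌───┴─────┤
│   │     │   │ │         │
│ ┌─┘ ┌───┤ ╶─┤ ╵ ╶───┐ ╷ │
│ │   │   │   │       │ │ │
│ ├───┤ ╷ └─┐ └─┬─────┤ └─┤
│ │   │ │   │   │     │   │
│ ╵ ╷ ╵ └─┐ └─╴ ╵ ┌─╴ └─╴ │
│   │     │       │       │
└───┴─────┴───────┴───────┘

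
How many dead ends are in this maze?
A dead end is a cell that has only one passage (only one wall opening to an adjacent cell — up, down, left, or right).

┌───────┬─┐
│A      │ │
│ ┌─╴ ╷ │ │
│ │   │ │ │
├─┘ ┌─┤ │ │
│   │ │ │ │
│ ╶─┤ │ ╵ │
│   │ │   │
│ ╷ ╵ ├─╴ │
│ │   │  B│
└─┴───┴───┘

Checking each cell for number of passages:

Dead ends found at positions:
  (0, 4)
  (1, 0)
  (2, 2)
  (4, 0)
  (4, 3)
Total dead ends: 5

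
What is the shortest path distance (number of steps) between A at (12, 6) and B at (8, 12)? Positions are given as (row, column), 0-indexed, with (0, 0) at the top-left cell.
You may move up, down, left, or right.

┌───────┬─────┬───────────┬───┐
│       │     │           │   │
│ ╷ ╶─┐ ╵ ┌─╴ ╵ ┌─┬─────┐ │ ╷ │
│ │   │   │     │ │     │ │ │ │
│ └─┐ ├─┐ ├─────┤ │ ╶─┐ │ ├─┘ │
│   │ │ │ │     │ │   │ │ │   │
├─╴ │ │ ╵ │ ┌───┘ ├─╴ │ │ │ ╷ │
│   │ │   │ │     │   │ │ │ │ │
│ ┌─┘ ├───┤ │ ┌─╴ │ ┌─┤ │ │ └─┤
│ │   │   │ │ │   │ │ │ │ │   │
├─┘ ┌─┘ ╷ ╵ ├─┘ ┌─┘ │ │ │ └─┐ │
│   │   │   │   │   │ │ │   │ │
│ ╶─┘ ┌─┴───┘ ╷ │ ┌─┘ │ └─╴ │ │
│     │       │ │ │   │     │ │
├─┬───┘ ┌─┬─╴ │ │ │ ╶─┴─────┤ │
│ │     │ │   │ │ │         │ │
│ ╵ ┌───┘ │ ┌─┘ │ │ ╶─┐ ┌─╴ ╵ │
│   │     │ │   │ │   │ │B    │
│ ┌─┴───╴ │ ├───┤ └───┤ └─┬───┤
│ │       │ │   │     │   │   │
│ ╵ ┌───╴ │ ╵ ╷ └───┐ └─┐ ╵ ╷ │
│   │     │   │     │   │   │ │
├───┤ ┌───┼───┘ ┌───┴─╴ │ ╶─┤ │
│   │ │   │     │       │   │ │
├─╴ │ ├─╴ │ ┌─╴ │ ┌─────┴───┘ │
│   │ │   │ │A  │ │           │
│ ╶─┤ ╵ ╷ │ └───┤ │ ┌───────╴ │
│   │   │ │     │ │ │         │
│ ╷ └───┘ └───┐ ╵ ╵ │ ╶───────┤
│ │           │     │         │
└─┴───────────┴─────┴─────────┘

Finding path from (12, 6) to (8, 12):
Path: (12,6) → (12,7) → (11,7) → (11,6) → (11,5) → (12,5) → (13,5) → (13,6) → (13,7) → (14,7) → (14,8) → (14,9) → (13,9) → (12,9) → (12,10) → (12,11) → (12,12) → (12,13) → (12,14) → (11,14) → (10,14) → (9,14) → (9,13) → (10,13) → (10,12) → (9,12) → (9,11) → (8,11) → (7,11) → (7,12) → (7,13) → (8,13) → (8,12)
Distance: 32 steps

Solution:

┌───────┬─────┬───────────┬───┐
│       │     │           │   │
│ ╷ ╶─┐ ╵ ┌─╴ ╵ ┌─┬─────┐ │ ╷ │
│ │   │   │     │ │     │ │ │ │
│ └─┐ ├─┐ ├─────┤ │ ╶─┐ │ ├─┘ │
│   │ │ │ │     │ │   │ │ │   │
├─╴ │ │ ╵ │ ┌───┘ ├─╴ │ │ │ ╷ │
│   │ │   │ │     │   │ │ │ │ │
│ ┌─┘ ├───┤ │ ┌─╴ │ ┌─┤ │ │ └─┤
│ │   │   │ │ │   │ │ │ │ │   │
├─┘ ┌─┘ ╷ ╵ ├─┘ ┌─┘ │ │ │ └─┐ │
│   │   │   │   │   │ │ │   │ │
│ ╶─┘ ┌─┴───┘ ╷ │ ┌─┘ │ └─╴ │ │
│     │       │ │ │   │     │ │
├─┬───┘ ┌─┬─╴ │ │ │ ╶─┴─────┤ │
│ │     │ │   │ │ │    ↱ → ↓│ │
│ ╵ ┌───┘ │ ┌─┘ │ │ ╶─┐ ┌─╴ ╵ │
│   │     │ │   │ │   │↑│B ↲  │
│ ┌─┴───╴ │ ├───┤ └───┤ └─┬───┤
│ │       │ │   │     │↑ ↰│↓ ↰│
│ ╵ ┌───╴ │ ╵ ╷ └───┐ └─┐ ╵ ╷ │
│   │     │   │     │   │↑ ↲│↑│
├───┤ ┌───┼───┘ ┌───┴─╴ │ ╶─┤ │
│   │ │   │↓ ← ↰│       │   │↑│
├─╴ │ ├─╴ │ ┌─╴ │ ┌─────┴───┘ │
│   │ │   │↓│A ↑│ │↱ → → → → ↑│
│ ╶─┤ ╵ ╷ │ └───┤ │ ┌───────╴ │
│   │   │ │↳ → ↓│ │↑│         │
│ ╷ └───┘ └───┐ ╵ ╵ │ ╶───────┤
│ │           │↳ → ↑│         │
└─┴───────────┴─────┴─────────┘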